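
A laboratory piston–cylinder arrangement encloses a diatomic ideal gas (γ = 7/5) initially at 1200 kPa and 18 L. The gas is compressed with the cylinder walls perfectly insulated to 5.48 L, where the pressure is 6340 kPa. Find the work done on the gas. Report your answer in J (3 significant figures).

W ≈ 32900 J

Adiabatic: W = (P₁V₁ − P₂V₂)/(γ − 1) with γ = 7/5.
P₁V₁ = 21600 J, P₂V₂ = 34743 J.
W = (21600 − 34743) / 0.4 = -32858 J.
Work on gas = −W_by = 32858 J.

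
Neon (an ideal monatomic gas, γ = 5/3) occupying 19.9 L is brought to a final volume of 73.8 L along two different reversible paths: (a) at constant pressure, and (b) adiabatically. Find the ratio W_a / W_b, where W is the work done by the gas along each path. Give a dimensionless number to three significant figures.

Path (a) isobaric: W = P₁(V₂ − V₁) → W_a/(P₁V₁) = 2.709.
Path (b) adiabatic: W = P₁V₁(1 − (V₁/V₂)^(γ−1))/(γ−1) → W_b/(P₁V₁) = 0.8739.
W_a / W_b = 2.709 / 0.8739 = 3.099.

W_a / W_b ≈ 3.10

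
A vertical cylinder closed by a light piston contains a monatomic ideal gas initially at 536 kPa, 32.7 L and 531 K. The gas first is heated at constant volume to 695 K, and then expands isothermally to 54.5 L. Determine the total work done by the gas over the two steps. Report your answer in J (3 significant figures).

Step 1 (isochoric): W = 0 (constant volume).
After step 1: P = 701.5 kPa (V unchanged).
Step 2 (isothermal): W = P₁V₁ ln(V₂/V₁) = (22940) ln(54.5/32.7) = 11719 J.
W_total = 0 + 11719 = 11719 J.

W_total ≈ 11700 J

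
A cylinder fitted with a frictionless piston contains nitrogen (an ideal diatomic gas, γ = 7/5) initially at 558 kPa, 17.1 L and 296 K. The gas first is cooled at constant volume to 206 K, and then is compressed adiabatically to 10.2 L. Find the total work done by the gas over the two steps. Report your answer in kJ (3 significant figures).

W_total ≈ -3.81 kJ

Step 1 (isochoric): W = 0 (constant volume).
After step 1: P = 388.3 kPa (V unchanged).
Step 2 (adiabatic): W = (P₁V₁ − P₂V₂)/(γ−1) = (6641 − 8165)/0.4 = -3811 J.
W_total = 0 − 3811 = -3811 J.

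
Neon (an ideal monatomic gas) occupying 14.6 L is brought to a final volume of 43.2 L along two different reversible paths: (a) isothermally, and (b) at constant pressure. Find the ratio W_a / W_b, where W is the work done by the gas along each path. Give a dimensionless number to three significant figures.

W_a / W_b ≈ 0.554

Path (a) isothermal: W = P₁V₁ ln(V₂/V₁) → W_a/(P₁V₁) = 1.085.
Path (b) isobaric: W = P₁(V₂ − V₁) → W_b/(P₁V₁) = 1.959.
W_a / W_b = 1.085 / 1.959 = 0.5538.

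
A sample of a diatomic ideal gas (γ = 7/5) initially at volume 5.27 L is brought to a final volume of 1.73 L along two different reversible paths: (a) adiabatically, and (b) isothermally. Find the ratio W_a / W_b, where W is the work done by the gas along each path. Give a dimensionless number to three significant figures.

Path (a) adiabatic: W = P₁V₁(1 − (V₁/V₂)^(γ−1))/(γ−1) → W_a/(P₁V₁) = -1.403.
Path (b) isothermal: W = P₁V₁ ln(V₂/V₁) → W_b/(P₁V₁) = -1.114.
W_a / W_b = -1.403 / -1.114 = 1.26.

W_a / W_b ≈ 1.26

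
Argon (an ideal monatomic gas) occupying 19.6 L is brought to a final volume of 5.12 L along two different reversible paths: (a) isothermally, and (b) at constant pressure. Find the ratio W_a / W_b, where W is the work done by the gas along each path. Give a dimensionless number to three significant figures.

Path (a) isothermal: W = P₁V₁ ln(V₂/V₁) → W_a/(P₁V₁) = -1.342.
Path (b) isobaric: W = P₁(V₂ − V₁) → W_b/(P₁V₁) = -0.7388.
W_a / W_b = -1.342 / -0.7388 = 1.817.

W_a / W_b ≈ 1.82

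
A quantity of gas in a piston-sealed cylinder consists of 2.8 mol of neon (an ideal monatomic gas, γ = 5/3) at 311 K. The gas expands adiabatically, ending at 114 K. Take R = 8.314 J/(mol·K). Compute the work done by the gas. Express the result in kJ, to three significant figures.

Adiabatic ⇒ Q = 0, so W_by = −ΔU = nCᵥ(T₁ − T₂).
Cᵥ = 3R/2 = 12.47 J/(mol·K).
W = (2.8)(12.47)(311 − 114) = 6879 J.

W ≈ 6.88 kJ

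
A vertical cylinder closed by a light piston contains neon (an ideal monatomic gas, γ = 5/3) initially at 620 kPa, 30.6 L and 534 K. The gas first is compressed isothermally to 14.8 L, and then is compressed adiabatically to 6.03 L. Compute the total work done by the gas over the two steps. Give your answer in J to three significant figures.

Step 1 (isothermal): W = P₁V₁ ln(V₂/V₁) = (18972) ln(14.8/30.6) = -13781 J.
After step 1: P = 1282 kPa, V = 14.8 L, T = 534 K.
Step 2 (adiabatic): W = (P₁V₁ − P₂V₂)/(γ−1) = (18972 − 34520)/0.667 = -23323 J.
W_total = -13781 − 23323 = -37103 J.

W_total ≈ -37100 J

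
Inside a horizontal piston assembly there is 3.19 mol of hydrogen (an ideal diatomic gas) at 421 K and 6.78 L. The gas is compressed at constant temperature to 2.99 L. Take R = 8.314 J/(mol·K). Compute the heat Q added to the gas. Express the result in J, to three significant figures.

Isothermal ⇒ ΔU = 0, so Q = W = nRT ln(V₂/V₁).
Q = (3.19)(8.314)(421) ln(2.99/6.78) = 11166 × -0.8187 = -9141 J.

Q ≈ -9140 J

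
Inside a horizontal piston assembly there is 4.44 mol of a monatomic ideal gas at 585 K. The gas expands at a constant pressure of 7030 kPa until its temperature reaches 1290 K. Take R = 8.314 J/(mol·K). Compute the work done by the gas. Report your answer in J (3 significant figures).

Isobaric: W = P ΔV = nR ΔT.
W = (4.44)(8.314)(1290 − 585) = 26024 J.

W ≈ 26000 J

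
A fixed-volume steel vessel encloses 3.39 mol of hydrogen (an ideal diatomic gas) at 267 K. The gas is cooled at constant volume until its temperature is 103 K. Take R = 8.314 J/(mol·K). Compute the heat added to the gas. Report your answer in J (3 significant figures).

Q ≈ -11600 J

Constant volume ⇒ W = 0, so Q = ΔU = nCᵥΔT with Cᵥ = 5R/2 = 20.79 J/(mol·K).
ΔU = (3.39)(20.79)(103 − 267) = -11556 J.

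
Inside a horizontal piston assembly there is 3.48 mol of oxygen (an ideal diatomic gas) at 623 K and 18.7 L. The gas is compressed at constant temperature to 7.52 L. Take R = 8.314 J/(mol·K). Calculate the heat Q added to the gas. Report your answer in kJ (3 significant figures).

Q ≈ -16.4 kJ

Isothermal ⇒ ΔU = 0, so Q = W = nRT ln(V₂/V₁).
Q = (3.48)(8.314)(623) ln(7.52/18.7) = 18025 × -0.911 = -16420 J.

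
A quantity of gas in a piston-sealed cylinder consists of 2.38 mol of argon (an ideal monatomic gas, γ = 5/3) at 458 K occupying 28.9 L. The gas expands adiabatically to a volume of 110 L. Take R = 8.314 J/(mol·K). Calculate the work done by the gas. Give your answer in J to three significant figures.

Adiabatic: TV^(γ−1) = const with γ = 5/3.
T₂ = T₁ (V₁/V₂)^(γ−1) = 458 × (28.9/110)^0.667 = 458 × 0.4102 = 187.9 K.
W_by = nCᵥ(T₁ − T₂) = (2.38)(12.47)(458 − 187.9) = 8018 J.

W ≈ 8020 J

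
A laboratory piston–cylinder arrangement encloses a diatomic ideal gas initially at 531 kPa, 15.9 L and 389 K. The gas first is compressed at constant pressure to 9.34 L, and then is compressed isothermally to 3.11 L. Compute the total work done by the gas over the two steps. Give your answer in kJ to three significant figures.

W_total ≈ -8.94 kJ

Step 1 (isobaric): W = PΔV = (531 kPa)(9.34 − 15.9 L) = -3483 J.
After step 1: P = 531 kPa, V = 9.34 L, T = 228.5 K.
Step 2 (isothermal): W = P₁V₁ ln(V₂/V₁) = (4960) ln(3.11/9.34) = -5454 J.
W_total = -3483 − 5454 = -8937 J.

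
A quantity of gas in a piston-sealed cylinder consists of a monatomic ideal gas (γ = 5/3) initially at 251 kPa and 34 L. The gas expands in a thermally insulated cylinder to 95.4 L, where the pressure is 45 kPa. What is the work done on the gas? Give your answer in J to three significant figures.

Adiabatic: W = (P₁V₁ − P₂V₂)/(γ − 1) with γ = 5/3.
P₁V₁ = 8534 J, P₂V₂ = 4293 J.
W = (8534 − 4293) / 0.6667 = 6361 J.
Work on gas = −W_by = -6361 J.

W ≈ -6360 J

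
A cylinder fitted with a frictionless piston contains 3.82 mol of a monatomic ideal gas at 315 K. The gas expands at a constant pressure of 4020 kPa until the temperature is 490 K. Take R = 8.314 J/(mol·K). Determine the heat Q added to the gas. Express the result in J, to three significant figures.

Isobaric: W = nRΔT = (3.82)(8.314)(175) = 5558 J.
ΔU = nCᵥΔT with Cᵥ = 3R/2: ΔU = (3.82)(12.47)(175) = 8337 J.
Q = ΔU + W = 8337 + 5558 = 13895 J.

Q ≈ 13900 J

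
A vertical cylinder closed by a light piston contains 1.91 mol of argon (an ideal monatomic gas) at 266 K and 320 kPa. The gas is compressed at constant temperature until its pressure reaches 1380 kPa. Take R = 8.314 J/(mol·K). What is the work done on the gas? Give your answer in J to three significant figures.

W ≈ 6170 J

Isothermal process: W = nRT ln(V₂/V₁) = nRT ln(P₁/P₂).
W = (1.91)(8.314)(266) × ln(320/1380)
  = 4224 × ln(0.2319) = 4224 × -1.462
W_by_gas = -6173 J; work on gas = −W_by = 6173 J.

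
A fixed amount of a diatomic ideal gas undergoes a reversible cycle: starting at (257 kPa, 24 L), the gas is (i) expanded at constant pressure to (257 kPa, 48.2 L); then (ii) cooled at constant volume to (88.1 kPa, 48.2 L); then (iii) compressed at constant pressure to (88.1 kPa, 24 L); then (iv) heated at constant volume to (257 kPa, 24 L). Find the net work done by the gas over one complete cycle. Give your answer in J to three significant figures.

Constant-volume legs do no work.
W(i) = (257)(48.2 − 24) = 6219 J; W(iii) = (88.1)(24 − 48.2) = -2132 J.
W_net = 6219 − 2132 = 4087 J (the clockwise enclosed area).

W_net ≈ 4090 J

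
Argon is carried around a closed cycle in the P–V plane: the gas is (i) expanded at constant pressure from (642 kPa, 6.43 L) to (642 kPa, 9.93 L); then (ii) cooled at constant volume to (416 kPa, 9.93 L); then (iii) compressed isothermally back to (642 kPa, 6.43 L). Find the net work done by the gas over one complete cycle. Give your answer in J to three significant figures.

W_net ≈ 452 J

Leg (i): W = PΔV = (642)(9.93 − 6.43) = 2247 J.
Leg (ii): W = 0.
Leg (iii): W = PᵢVᵢ ln(V_f/Vᵢ) = (4131) ln(6.43/9.93) = -1795 J.
W_net = 2247 − 1795 = 451.8 J.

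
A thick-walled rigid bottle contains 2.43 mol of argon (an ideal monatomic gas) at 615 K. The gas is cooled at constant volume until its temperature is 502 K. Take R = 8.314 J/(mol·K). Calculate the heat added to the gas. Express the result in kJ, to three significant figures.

Constant volume ⇒ W = 0, so Q = ΔU = nCᵥΔT with Cᵥ = 3R/2 = 12.47 J/(mol·K).
ΔU = (2.43)(12.47)(502 − 615) = -3424 J.

Q ≈ -3.42 kJ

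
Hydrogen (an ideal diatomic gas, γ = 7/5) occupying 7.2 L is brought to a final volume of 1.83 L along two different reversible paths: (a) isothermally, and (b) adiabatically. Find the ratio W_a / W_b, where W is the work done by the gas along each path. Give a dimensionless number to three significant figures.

Path (a) isothermal: W = P₁V₁ ln(V₂/V₁) → W_a/(P₁V₁) = -1.37.
Path (b) adiabatic: W = P₁V₁(1 − (V₁/V₂)^(γ−1))/(γ−1) → W_b/(P₁V₁) = -1.824.
W_a / W_b = -1.37 / -1.824 = 0.7509.

W_a / W_b ≈ 0.751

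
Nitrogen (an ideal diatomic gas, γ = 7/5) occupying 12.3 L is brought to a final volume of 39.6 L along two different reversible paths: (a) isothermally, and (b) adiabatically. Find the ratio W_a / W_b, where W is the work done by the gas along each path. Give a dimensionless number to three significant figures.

W_a / W_b ≈ 1.25

Path (a) isothermal: W = P₁V₁ ln(V₂/V₁) → W_a/(P₁V₁) = 1.169.
Path (b) adiabatic: W = P₁V₁(1 − (V₁/V₂)^(γ−1))/(γ−1) → W_b/(P₁V₁) = 0.9339.
W_a / W_b = 1.169 / 0.9339 = 1.252.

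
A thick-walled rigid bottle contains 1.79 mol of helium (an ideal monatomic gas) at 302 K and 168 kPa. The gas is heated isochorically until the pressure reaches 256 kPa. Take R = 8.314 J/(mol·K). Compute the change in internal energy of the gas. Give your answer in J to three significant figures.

ΔU ≈ 3530 J

Constant volume ⇒ W = 0, so Q = ΔU = nCᵥΔT with Cᵥ = 3R/2 = 12.47 J/(mol·K).
At constant V, T₂/T₁ = P₂/P₁ ⇒ ΔT = T₁(P₂/P₁ − 1) = 302·(256/168 − 1) = 158.2 K.
ΔU = (1.79)(12.47)(158.2) = 3531 J.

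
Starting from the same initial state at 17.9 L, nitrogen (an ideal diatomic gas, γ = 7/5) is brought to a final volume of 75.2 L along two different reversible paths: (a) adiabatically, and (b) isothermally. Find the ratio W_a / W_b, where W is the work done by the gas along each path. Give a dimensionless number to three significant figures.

W_a / W_b ≈ 0.761

Path (a) adiabatic: W = P₁V₁(1 − (V₁/V₂)^(γ−1))/(γ−1) → W_a/(P₁V₁) = 1.092.
Path (b) isothermal: W = P₁V₁ ln(V₂/V₁) → W_b/(P₁V₁) = 1.435.
W_a / W_b = 1.092 / 1.435 = 0.7608.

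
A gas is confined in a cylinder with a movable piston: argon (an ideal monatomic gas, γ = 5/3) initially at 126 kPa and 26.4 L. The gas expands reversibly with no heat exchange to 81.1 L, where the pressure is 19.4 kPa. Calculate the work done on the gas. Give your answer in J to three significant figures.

Adiabatic: W = (P₁V₁ − P₂V₂)/(γ − 1) with γ = 5/3.
P₁V₁ = 3326 J, P₂V₂ = 1573 J.
W = (3326 − 1573) / 0.6667 = 2630 J.
Work on gas = −W_by = -2630 J.

W ≈ -2630 J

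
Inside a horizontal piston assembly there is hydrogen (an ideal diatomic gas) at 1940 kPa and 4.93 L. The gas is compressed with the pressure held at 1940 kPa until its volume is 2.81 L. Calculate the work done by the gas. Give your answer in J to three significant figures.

Isobaric: W = P ΔV.
W = (1940 kPa)(2.81 − 4.93 L) = (1940)(-2.12) = -4113 J.

W ≈ -4110 J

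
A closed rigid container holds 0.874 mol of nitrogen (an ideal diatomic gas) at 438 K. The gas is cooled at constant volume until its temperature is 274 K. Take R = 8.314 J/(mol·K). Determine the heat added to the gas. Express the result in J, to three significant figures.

Q ≈ -2980 J

Constant volume ⇒ W = 0, so Q = ΔU = nCᵥΔT with Cᵥ = 5R/2 = 20.79 J/(mol·K).
ΔU = (0.874)(20.79)(274 − 438) = -2979 J.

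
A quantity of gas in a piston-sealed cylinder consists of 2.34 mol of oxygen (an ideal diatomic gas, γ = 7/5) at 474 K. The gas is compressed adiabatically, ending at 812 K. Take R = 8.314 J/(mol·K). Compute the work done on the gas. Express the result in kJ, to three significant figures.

Adiabatic ⇒ Q = 0, so W_by = −ΔU = nCᵥ(T₁ − T₂).
Cᵥ = 5R/2 = 20.79 J/(mol·K).
W = (2.34)(20.79)(474 − 812) = -16439 J.
Work on gas = −W_by = 16439 J.

W ≈ 16.4 kJ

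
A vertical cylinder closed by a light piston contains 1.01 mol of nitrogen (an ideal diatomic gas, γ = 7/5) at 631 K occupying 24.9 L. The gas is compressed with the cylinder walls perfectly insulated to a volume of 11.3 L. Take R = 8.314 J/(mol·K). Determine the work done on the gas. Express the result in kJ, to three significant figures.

Adiabatic: TV^(γ−1) = const with γ = 7/5.
T₂ = T₁ (V₁/V₂)^(γ−1) = 631 × (24.9/11.3)^0.4 = 631 × 1.372 = 865.5 K.
W_by = nCᵥ(T₁ − T₂) = (1.01)(20.79)(631 − 865.5) = -4923 J.
Work on gas = −W_by = 4923 J.

W ≈ 4.92 kJ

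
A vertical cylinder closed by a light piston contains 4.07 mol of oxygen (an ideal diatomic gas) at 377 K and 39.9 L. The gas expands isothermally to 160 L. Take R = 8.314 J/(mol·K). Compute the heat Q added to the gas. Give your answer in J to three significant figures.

Isothermal ⇒ ΔU = 0, so Q = W = nRT ln(V₂/V₁).
Q = (4.07)(8.314)(377) ln(160/39.9) = 12757 × 1.389 = 17717 J.

Q ≈ 17700 J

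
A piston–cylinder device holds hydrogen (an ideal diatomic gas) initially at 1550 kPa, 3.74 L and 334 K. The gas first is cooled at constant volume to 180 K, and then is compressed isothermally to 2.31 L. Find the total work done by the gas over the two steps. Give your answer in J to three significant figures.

W_total ≈ -1510 J

Step 1 (isochoric): W = 0 (constant volume).
After step 1: P = 835.3 kPa (V unchanged).
Step 2 (isothermal): W = P₁V₁ ln(V₂/V₁) = (3124) ln(2.31/3.74) = -1505 J.
W_total = 0 − 1505 = -1505 J.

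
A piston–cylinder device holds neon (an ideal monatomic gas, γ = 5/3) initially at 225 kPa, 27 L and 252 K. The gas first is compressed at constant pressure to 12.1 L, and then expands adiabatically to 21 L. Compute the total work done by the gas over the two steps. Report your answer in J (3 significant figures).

W_total ≈ -2100 J

Step 1 (isobaric): W = PΔV = (225 kPa)(12.1 − 27 L) = -3352 J.
After step 1: P = 225 kPa, V = 12.1 L, T = 112.9 K.
Step 2 (adiabatic): W = (P₁V₁ − P₂V₂)/(γ−1) = (2722 − 1885)/0.667 = 1256 J.
W_total = -3352 + 1256 = -2096 J.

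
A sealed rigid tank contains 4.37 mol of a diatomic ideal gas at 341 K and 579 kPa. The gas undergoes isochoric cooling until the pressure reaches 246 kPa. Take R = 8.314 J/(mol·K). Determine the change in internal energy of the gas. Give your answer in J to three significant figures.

ΔU ≈ -17800 J

Constant volume ⇒ W = 0, so Q = ΔU = nCᵥΔT with Cᵥ = 5R/2 = 20.79 J/(mol·K).
At constant V, T₂/T₁ = P₂/P₁ ⇒ ΔT = T₁(P₂/P₁ − 1) = 341·(246/579 − 1) = -196.1 K.
ΔU = (4.37)(20.79)(-196.1) = -17814 J.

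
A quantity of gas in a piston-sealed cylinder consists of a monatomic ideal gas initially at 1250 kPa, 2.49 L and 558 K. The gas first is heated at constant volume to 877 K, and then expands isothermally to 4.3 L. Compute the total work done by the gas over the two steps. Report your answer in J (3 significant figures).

Step 1 (isochoric): W = 0 (constant volume).
After step 1: P = 1965 kPa (V unchanged).
Step 2 (isothermal): W = P₁V₁ ln(V₂/V₁) = (4892) ln(4.3/2.49) = 2673 J.
W_total = 0 + 2673 = 2673 J.

W_total ≈ 2670 J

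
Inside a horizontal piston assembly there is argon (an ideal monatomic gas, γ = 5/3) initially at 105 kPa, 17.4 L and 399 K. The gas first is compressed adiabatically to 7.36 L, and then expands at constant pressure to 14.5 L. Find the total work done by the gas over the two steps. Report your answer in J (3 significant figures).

Step 1 (adiabatic): W = (P₁V₁ − P₂V₂)/(γ−1) = (1827 − 3242)/0.667 = -2123 J.
After step 1: P = 440.5 kPa, V = 7.36 L, T = 708.1 K.
Step 2 (isobaric): W = PΔV = (440.5 kPa)(14.5 − 7.36 L) = 3145 J.
W_total = -2123 + 3145 = 1022 J.

W_total ≈ 1020 J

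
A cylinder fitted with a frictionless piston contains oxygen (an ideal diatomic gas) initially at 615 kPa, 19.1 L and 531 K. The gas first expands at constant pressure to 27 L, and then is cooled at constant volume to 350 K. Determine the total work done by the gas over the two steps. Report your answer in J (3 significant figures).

W_total ≈ 4860 J

Step 1 (isobaric): W = PΔV = (615 kPa)(27 − 19.1 L) = 4858 J.
Step 2 (isochoric): W = 0 (constant volume).
W_total = 4858 + 0 = 4858 J.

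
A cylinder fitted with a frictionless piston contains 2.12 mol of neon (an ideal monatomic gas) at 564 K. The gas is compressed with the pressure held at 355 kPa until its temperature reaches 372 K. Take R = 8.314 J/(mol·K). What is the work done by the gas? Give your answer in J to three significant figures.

W ≈ -3380 J

Isobaric: W = P ΔV = nR ΔT.
W = (2.12)(8.314)(372 − 564) = -3384 J.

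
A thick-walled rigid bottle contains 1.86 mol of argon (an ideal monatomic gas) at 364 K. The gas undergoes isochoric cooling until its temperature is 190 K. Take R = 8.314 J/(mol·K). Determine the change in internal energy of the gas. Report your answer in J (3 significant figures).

ΔU ≈ -4040 J

Constant volume ⇒ W = 0, so Q = ΔU = nCᵥΔT with Cᵥ = 3R/2 = 12.47 J/(mol·K).
ΔU = (1.86)(12.47)(190 − 364) = -4036 J.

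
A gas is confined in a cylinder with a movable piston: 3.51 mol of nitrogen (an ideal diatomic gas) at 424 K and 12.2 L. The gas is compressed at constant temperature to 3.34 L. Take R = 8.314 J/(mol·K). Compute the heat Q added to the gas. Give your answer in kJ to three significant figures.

Isothermal ⇒ ΔU = 0, so Q = W = nRT ln(V₂/V₁).
Q = (3.51)(8.314)(424) ln(3.34/12.2) = 12373 × -1.295 = -16029 J.

Q ≈ -16.0 kJ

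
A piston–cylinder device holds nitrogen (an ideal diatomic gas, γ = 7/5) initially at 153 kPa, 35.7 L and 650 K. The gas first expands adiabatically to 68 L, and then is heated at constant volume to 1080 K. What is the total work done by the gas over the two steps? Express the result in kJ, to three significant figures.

Step 1 (adiabatic): W = (P₁V₁ − P₂V₂)/(γ−1) = (5462 − 4221)/0.4 = 3103 J.
Step 2 (isochoric): W = 0 (constant volume).
W_total = 3103 + 0 = 3103 J.

W_total ≈ 3.10 kJ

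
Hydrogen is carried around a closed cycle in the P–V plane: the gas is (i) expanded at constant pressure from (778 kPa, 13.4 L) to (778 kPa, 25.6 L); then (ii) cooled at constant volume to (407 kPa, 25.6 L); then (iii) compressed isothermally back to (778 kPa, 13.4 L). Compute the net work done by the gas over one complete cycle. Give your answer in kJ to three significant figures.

W_net ≈ 2.75 kJ

Leg (i): W = PΔV = (778)(25.6 − 13.4) = 9492 J.
Leg (ii): W = 0.
Leg (iii): W = PᵢVᵢ ln(V_f/Vᵢ) = (10419) ln(13.4/25.6) = -6745 J.
W_net = 9492 − 6745 = 2747 J.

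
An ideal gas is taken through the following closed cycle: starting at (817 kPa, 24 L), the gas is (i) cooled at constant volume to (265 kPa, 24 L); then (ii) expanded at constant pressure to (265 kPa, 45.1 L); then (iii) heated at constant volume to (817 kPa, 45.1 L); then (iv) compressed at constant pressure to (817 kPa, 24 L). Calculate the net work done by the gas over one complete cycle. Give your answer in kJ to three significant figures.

W_net ≈ -11.6 kJ

Constant-volume legs do no work.
W(ii) = (265)(45.1 − 24) = 5592 J; W(iv) = (817)(24 − 45.1) = -17239 J.
W_net = 5592 − 17239 = -11647 J (the counter-clockwise enclosed area).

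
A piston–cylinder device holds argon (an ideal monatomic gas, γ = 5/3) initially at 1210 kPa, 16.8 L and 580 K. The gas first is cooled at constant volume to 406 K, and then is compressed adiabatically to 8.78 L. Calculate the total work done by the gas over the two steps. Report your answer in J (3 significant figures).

Step 1 (isochoric): W = 0 (constant volume).
After step 1: P = 847 kPa (V unchanged).
Step 2 (adiabatic): W = (P₁V₁ − P₂V₂)/(γ−1) = (14230 − 21932)/0.667 = -11553 J.
W_total = 0 − 11553 = -11553 J.

W_total ≈ -11600 J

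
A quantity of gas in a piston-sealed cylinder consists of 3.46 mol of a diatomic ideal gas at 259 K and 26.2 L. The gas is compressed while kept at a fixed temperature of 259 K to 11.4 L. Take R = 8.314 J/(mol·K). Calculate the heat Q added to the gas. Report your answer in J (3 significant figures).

Isothermal ⇒ ΔU = 0, so Q = W = nRT ln(V₂/V₁).
Q = (3.46)(8.314)(259) ln(11.4/26.2) = 7451 × -0.8321 = -6200 J.

Q ≈ -6200 J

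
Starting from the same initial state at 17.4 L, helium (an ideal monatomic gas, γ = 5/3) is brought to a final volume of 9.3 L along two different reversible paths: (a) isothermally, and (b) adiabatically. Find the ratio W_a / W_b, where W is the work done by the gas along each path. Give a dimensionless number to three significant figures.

Path (a) isothermal: W = P₁V₁ ln(V₂/V₁) → W_a/(P₁V₁) = -0.6265.
Path (b) adiabatic: W = P₁V₁(1 − (V₁/V₂)^(γ−1))/(γ−1) → W_b/(P₁V₁) = -0.7776.
W_a / W_b = -0.6265 / -0.7776 = 0.8057.

W_a / W_b ≈ 0.806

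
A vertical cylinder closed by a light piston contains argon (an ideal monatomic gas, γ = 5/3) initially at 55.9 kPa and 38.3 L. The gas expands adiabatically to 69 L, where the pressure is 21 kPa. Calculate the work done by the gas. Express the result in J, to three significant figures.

W ≈ 1040 J

Adiabatic: W = (P₁V₁ − P₂V₂)/(γ − 1) with γ = 5/3.
P₁V₁ = 2141 J, P₂V₂ = 1449 J.
W = (2141 − 1449) / 0.6667 = 1038 J.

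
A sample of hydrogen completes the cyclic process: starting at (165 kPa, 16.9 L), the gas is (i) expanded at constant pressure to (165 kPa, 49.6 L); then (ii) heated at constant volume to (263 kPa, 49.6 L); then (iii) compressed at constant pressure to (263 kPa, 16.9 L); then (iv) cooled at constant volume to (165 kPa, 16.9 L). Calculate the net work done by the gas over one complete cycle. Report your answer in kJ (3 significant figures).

Constant-volume legs do no work.
W(i) = (165)(49.6 − 16.9) = 5396 J; W(iii) = (263)(16.9 − 49.6) = -8600 J.
W_net = 5396 − 8600 = -3205 J (the counter-clockwise enclosed area).

W_net ≈ -3.20 kJ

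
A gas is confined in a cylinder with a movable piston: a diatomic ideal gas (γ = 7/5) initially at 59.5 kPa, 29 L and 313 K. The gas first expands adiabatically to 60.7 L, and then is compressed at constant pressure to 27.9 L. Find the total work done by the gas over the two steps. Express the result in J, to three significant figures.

Step 1 (adiabatic): W = (P₁V₁ − P₂V₂)/(γ−1) = (1726 − 1284)/0.4 = 1104 J.
After step 1: P = 21.15 kPa, V = 60.7 L, T = 232.9 K.
Step 2 (isobaric): W = PΔV = (21.15 kPa)(27.9 − 60.7 L) = -693.9 J.
W_total = 1104 − 693.9 = 409.6 J.

W_total ≈ 410 J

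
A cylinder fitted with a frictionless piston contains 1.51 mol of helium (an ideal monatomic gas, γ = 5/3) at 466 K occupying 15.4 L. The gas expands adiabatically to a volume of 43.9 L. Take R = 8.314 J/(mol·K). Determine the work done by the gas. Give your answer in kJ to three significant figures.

Adiabatic: TV^(γ−1) = const with γ = 5/3.
T₂ = T₁ (V₁/V₂)^(γ−1) = 466 × (15.4/43.9)^0.667 = 466 × 0.4974 = 231.8 K.
W_by = nCᵥ(T₁ − T₂) = (1.51)(12.47)(466 − 231.8) = 4411 J.

W ≈ 4.41 kJ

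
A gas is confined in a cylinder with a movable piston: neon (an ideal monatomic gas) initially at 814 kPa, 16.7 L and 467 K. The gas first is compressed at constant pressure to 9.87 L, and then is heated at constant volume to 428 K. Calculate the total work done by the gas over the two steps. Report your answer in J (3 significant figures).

W_total ≈ -5560 J

Step 1 (isobaric): W = PΔV = (814 kPa)(9.87 − 16.7 L) = -5560 J.
Step 2 (isochoric): W = 0 (constant volume).
W_total = -5560 + 0 = -5560 J.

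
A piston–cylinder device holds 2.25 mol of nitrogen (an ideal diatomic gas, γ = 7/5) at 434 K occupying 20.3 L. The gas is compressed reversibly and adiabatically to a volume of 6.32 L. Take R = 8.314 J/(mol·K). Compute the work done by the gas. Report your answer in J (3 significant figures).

Adiabatic: TV^(γ−1) = const with γ = 7/5.
T₂ = T₁ (V₁/V₂)^(γ−1) = 434 × (20.3/6.32)^0.4 = 434 × 1.595 = 692.2 K.
W_by = nCᵥ(T₁ − T₂) = (2.25)(20.79)(434 − 692.2) = -12073 J.

W ≈ -12100 J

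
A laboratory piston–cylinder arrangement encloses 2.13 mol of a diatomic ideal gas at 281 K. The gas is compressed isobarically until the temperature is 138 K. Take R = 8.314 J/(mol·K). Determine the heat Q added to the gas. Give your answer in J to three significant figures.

Q ≈ -8860 J

Isobaric: W = nRΔT = (2.13)(8.314)(-143) = -2532 J.
ΔU = nCᵥΔT with Cᵥ = 5R/2: ΔU = (2.13)(20.79)(-143) = -6331 J.
Q = ΔU + W = -6331 − 2532 = -8863 J.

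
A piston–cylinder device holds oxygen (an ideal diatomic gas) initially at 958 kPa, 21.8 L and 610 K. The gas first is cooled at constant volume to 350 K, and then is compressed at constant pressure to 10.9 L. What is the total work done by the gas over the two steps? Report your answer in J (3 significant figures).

Step 1 (isochoric): W = 0 (constant volume).
After step 1: P = 549.7 kPa (V unchanged).
Step 2 (isobaric): W = PΔV = (549.7 kPa)(10.9 − 21.8 L) = -5991 J.
W_total = 0 − 5991 = -5991 J.

W_total ≈ -5990 J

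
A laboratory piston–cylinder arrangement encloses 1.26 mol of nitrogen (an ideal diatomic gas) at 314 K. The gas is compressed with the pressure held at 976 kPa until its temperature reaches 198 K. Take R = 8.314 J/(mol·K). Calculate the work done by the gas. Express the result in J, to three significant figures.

W ≈ -1220 J

Isobaric: W = P ΔV = nR ΔT.
W = (1.26)(8.314)(198 − 314) = -1215 J.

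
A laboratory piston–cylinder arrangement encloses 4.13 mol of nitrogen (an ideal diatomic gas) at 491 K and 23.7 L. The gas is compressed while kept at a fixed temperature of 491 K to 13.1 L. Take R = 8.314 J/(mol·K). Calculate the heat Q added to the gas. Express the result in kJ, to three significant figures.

Isothermal ⇒ ΔU = 0, so Q = W = nRT ln(V₂/V₁).
Q = (4.13)(8.314)(491) ln(13.1/23.7) = 16859 × -0.5929 = -9995 J.

Q ≈ -10.0 kJ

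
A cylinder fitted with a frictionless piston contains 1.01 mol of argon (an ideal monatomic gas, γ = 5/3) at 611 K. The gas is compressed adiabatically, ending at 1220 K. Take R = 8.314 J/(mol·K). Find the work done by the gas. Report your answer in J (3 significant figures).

W ≈ -7670 J

Adiabatic ⇒ Q = 0, so W_by = −ΔU = nCᵥ(T₁ − T₂).
Cᵥ = 3R/2 = 12.47 J/(mol·K).
W = (1.01)(12.47)(611 − 1220) = -7671 J.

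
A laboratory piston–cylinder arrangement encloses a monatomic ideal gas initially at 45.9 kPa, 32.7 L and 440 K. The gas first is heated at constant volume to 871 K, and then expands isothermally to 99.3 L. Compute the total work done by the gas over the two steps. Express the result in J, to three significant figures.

Step 1 (isochoric): W = 0 (constant volume).
After step 1: P = 90.86 kPa (V unchanged).
Step 2 (isothermal): W = P₁V₁ ln(V₂/V₁) = (2971) ln(99.3/32.7) = 3300 J.
W_total = 0 + 3300 = 3300 J.

W_total ≈ 3300 J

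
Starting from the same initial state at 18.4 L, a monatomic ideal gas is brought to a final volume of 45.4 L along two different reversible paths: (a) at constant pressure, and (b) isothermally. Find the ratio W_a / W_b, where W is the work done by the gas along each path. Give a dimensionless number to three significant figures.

Path (a) isobaric: W = P₁(V₂ − V₁) → W_a/(P₁V₁) = 1.467.
Path (b) isothermal: W = P₁V₁ ln(V₂/V₁) → W_b/(P₁V₁) = 0.9032.
W_a / W_b = 1.467 / 0.9032 = 1.625.

W_a / W_b ≈ 1.62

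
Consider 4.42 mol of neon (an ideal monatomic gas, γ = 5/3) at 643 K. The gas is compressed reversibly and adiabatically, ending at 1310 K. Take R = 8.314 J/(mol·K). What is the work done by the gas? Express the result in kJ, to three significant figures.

W ≈ -36.8 kJ

Adiabatic ⇒ Q = 0, so W_by = −ΔU = nCᵥ(T₁ − T₂).
Cᵥ = 3R/2 = 12.47 J/(mol·K).
W = (4.42)(12.47)(643 − 1310) = -36766 J.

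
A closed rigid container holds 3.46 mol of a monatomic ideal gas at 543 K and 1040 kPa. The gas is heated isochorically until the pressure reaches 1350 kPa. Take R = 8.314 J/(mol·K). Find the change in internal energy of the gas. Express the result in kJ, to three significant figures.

Constant volume ⇒ W = 0, so Q = ΔU = nCᵥΔT with Cᵥ = 3R/2 = 12.47 J/(mol·K).
At constant V, T₂/T₁ = P₂/P₁ ⇒ ΔT = T₁(P₂/P₁ − 1) = 543·(1350/1040 − 1) = 161.9 K.
ΔU = (3.46)(12.47)(161.9) = 6984 J.

ΔU ≈ 6.98 kJ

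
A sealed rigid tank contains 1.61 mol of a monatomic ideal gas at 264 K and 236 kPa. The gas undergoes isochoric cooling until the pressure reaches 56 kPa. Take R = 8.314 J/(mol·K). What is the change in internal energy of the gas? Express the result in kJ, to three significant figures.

ΔU ≈ -4.04 kJ

Constant volume ⇒ W = 0, so Q = ΔU = nCᵥΔT with Cᵥ = 3R/2 = 12.47 J/(mol·K).
At constant V, T₂/T₁ = P₂/P₁ ⇒ ΔT = T₁(P₂/P₁ − 1) = 264·(56/236 − 1) = -201.4 K.
ΔU = (1.61)(12.47)(-201.4) = -4043 J.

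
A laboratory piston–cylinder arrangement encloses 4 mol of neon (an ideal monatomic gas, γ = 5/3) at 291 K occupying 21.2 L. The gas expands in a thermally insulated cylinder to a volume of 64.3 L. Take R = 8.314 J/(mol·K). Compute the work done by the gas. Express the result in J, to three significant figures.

Adiabatic: TV^(γ−1) = const with γ = 5/3.
T₂ = T₁ (V₁/V₂)^(γ−1) = 291 × (21.2/64.3)^0.667 = 291 × 0.4773 = 138.9 K.
W_by = nCᵥ(T₁ − T₂) = (4)(12.47)(291 − 138.9) = 7588 J.

W ≈ 7590 J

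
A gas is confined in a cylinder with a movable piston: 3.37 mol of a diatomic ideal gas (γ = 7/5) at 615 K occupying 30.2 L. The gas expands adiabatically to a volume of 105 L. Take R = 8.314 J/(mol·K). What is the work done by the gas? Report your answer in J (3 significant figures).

Adiabatic: TV^(γ−1) = const with γ = 7/5.
T₂ = T₁ (V₁/V₂)^(γ−1) = 615 × (30.2/105)^0.4 = 615 × 0.6075 = 373.6 K.
W_by = nCᵥ(T₁ − T₂) = (3.37)(20.79)(615 − 373.6) = 16909 J.

W ≈ 16900 J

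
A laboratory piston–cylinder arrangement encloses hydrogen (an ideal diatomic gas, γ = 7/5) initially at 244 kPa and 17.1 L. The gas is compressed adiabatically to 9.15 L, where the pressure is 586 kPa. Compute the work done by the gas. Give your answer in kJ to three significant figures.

Adiabatic: W = (P₁V₁ − P₂V₂)/(γ − 1) with γ = 7/5.
P₁V₁ = 4172 J, P₂V₂ = 5362 J.
W = (4172 − 5362) / 0.4 = -2974 J.

W ≈ -2.97 kJ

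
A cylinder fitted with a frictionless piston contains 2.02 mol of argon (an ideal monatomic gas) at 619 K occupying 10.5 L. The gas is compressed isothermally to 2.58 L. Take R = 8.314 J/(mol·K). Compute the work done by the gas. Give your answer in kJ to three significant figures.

Isothermal: W = nRT ln(V₂/V₁).
W = (2.02)(8.314)(619) × ln(2.58/10.5)
  = 10396 × -1.404
W_by_gas = -14591 J.

W ≈ -14.6 kJ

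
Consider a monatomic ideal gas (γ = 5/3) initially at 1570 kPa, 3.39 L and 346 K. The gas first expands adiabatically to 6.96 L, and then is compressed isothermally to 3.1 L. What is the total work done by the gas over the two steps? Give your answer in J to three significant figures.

W_total ≈ 377 J

Step 1 (adiabatic): W = (P₁V₁ − P₂V₂)/(γ−1) = (5322 − 3295)/0.667 = 3041 J.
After step 1: P = 473.4 kPa, V = 6.96 L, T = 214.2 K.
Step 2 (isothermal): W = P₁V₁ ln(V₂/V₁) = (3295) ln(3.1/6.96) = -2665 J.
W_total = 3041 − 2665 = 376.5 J.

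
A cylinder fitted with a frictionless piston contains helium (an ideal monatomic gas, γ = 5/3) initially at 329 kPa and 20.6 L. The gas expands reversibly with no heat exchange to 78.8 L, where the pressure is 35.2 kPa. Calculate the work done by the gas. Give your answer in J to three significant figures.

W ≈ 6010 J

Adiabatic: W = (P₁V₁ − P₂V₂)/(γ − 1) with γ = 5/3.
P₁V₁ = 6777 J, P₂V₂ = 2774 J.
W = (6777 − 2774) / 0.6667 = 6005 J.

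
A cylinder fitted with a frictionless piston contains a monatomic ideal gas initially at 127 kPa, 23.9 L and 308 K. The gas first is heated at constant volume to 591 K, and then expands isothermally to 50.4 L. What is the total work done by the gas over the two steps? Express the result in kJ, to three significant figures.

Step 1 (isochoric): W = 0 (constant volume).
After step 1: P = 243.7 kPa (V unchanged).
Step 2 (isothermal): W = P₁V₁ ln(V₂/V₁) = (5824) ln(50.4/23.9) = 4346 J.
W_total = 0 + 4346 = 4346 J.

W_total ≈ 4.35 kJ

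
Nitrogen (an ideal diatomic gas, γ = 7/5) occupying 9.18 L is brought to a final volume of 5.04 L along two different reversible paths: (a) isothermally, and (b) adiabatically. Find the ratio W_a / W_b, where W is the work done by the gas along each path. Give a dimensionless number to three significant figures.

W_a / W_b ≈ 0.885

Path (a) isothermal: W = P₁V₁ ln(V₂/V₁) → W_a/(P₁V₁) = -0.5996.
Path (b) adiabatic: W = P₁V₁(1 − (V₁/V₂)^(γ−1))/(γ−1) → W_b/(P₁V₁) = -0.6776.
W_a / W_b = -0.5996 / -0.6776 = 0.8849.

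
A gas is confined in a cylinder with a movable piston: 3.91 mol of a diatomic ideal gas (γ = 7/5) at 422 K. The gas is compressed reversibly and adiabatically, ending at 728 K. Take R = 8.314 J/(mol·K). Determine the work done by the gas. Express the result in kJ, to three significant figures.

W ≈ -24.9 kJ

Adiabatic ⇒ Q = 0, so W_by = −ΔU = nCᵥ(T₁ − T₂).
Cᵥ = 5R/2 = 20.79 J/(mol·K).
W = (3.91)(20.79)(422 − 728) = -24868 J.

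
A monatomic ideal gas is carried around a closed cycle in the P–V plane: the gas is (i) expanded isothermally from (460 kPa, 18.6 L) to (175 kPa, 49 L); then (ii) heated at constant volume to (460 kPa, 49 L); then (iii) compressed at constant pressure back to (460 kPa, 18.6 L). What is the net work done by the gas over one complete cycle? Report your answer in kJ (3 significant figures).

Leg (i): W = PᵢVᵢ ln(V_f/Vᵢ) = (8556) ln(49/18.6) = 8288 J.
Leg (ii): W = 0.
Leg (iii): W = PΔV = (460)(18.6 − 49) = -13984 J.
W_net = 8288 − 13984 = -5696 J.

W_net ≈ -5.70 kJ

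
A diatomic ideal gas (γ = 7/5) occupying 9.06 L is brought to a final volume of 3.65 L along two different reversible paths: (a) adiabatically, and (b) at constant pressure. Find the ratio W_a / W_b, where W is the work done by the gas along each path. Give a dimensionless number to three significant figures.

W_a / W_b ≈ 1.84

Path (a) adiabatic: W = P₁V₁(1 − (V₁/V₂)^(γ−1))/(γ−1) → W_a/(P₁V₁) = -1.096.
Path (b) isobaric: W = P₁(V₂ − V₁) → W_b/(P₁V₁) = -0.5971.
W_a / W_b = -1.096 / -0.5971 = 1.836.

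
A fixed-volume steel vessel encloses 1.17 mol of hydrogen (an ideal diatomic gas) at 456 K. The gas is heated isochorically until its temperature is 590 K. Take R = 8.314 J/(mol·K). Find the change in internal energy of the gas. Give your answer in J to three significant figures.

ΔU ≈ 3260 J

Constant volume ⇒ W = 0, so Q = ΔU = nCᵥΔT with Cᵥ = 5R/2 = 20.79 J/(mol·K).
ΔU = (1.17)(20.79)(590 − 456) = 3259 J.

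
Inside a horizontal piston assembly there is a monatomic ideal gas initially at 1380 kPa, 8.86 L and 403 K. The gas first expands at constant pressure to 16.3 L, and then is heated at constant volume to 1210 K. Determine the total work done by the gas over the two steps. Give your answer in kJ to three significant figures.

Step 1 (isobaric): W = PΔV = (1380 kPa)(16.3 − 8.86 L) = 10267 J.
Step 2 (isochoric): W = 0 (constant volume).
W_total = 10267 + 0 = 10267 J.

W_total ≈ 10.3 kJ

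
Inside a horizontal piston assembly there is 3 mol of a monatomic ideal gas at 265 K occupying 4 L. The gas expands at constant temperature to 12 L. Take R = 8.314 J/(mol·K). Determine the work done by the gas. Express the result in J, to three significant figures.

Isothermal: W = nRT ln(V₂/V₁).
W = (3)(8.314)(265) × ln(12/4)
  = 6610 × 1.099
W_by_gas = 7261 J.

W ≈ 7260 J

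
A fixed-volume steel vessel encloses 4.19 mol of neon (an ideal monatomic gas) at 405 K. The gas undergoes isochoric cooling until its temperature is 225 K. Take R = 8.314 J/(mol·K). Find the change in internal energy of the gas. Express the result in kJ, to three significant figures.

ΔU ≈ -9.41 kJ

Constant volume ⇒ W = 0, so Q = ΔU = nCᵥΔT with Cᵥ = 3R/2 = 12.47 J/(mol·K).
ΔU = (4.19)(12.47)(225 − 405) = -9406 J.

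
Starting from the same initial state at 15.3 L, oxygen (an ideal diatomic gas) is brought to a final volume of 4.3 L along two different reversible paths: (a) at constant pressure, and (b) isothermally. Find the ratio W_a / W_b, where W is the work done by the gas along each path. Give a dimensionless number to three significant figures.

Path (a) isobaric: W = P₁(V₂ − V₁) → W_a/(P₁V₁) = -0.719.
Path (b) isothermal: W = P₁V₁ ln(V₂/V₁) → W_b/(P₁V₁) = -1.269.
W_a / W_b = -0.719 / -1.269 = 0.5664.

W_a / W_b ≈ 0.566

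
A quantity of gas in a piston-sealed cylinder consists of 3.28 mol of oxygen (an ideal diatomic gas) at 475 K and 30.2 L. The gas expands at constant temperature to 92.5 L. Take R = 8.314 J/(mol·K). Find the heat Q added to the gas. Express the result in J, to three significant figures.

Q ≈ 14500 J

Isothermal ⇒ ΔU = 0, so Q = W = nRT ln(V₂/V₁).
Q = (3.28)(8.314)(475) ln(92.5/30.2) = 12953 × 1.119 = 14499 J.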